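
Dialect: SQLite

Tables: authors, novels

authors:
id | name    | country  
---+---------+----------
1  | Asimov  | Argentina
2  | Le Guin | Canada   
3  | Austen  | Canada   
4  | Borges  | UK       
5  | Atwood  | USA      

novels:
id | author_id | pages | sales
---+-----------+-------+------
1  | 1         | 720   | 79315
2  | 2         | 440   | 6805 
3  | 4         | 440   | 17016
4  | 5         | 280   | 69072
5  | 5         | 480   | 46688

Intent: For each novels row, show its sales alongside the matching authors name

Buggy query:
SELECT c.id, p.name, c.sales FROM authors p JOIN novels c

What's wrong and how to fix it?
Bug: Missing join condition: each novels row is matched to all authors rows instead of just its own

Fix: Specify the join condition linking the foreign key to the parent id

Corrected query:
SELECT c.id, p.name, c.sales FROM authors p JOIN novels c ON c.author_id = p.id

Result:
id | name    | sales
---+---------+------
1  | Asimov  | 79315
2  | Le Guin | 6805 
3  | Borges  | 17016
4  | Atwood  | 69072
5  | Atwood  | 46688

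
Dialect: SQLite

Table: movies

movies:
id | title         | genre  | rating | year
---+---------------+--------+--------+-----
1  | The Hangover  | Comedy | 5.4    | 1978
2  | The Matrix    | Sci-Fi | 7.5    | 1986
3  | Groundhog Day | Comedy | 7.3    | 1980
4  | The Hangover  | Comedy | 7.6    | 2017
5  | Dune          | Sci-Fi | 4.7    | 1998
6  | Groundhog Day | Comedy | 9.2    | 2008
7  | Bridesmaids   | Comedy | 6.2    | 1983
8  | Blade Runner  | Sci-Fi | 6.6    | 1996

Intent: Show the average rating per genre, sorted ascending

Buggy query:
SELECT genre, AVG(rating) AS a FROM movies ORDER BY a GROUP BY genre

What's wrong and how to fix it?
Bug: GROUP BY must precede ORDER BY

Fix: Reorder: SELECT … FROM … GROUP BY … ORDER BY …

Corrected query:
SELECT genre, AVG(rating) AS a FROM movies GROUP BY genre ORDER BY a

Result:
genre  | a       
-------+---------
Sci-Fi | 6.266667
Comedy | 7.14    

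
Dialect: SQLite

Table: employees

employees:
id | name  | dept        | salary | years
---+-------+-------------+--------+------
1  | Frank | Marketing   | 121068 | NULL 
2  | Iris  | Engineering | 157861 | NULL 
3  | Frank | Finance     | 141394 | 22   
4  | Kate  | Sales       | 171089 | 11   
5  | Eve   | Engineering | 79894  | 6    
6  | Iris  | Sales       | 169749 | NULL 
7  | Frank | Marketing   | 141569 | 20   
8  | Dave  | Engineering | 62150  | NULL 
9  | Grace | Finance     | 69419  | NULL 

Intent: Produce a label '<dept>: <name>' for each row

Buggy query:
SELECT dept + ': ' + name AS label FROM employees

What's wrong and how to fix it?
Bug: '+' is numeric addition; on text columns SQLite converts them to 0 instead of concatenating

Fix: Replace + with || to concatenate text

Corrected query:
SELECT dept || ': ' || name AS label FROM employees

Result:
label            
-----------------
Marketing: Frank 
Engineering: Iris
Finance: Frank   
Sales: Kate      
Engineering: Eve 
Sales: Iris      
Marketing: Frank 
Engineering: Dave
Finance: Grace   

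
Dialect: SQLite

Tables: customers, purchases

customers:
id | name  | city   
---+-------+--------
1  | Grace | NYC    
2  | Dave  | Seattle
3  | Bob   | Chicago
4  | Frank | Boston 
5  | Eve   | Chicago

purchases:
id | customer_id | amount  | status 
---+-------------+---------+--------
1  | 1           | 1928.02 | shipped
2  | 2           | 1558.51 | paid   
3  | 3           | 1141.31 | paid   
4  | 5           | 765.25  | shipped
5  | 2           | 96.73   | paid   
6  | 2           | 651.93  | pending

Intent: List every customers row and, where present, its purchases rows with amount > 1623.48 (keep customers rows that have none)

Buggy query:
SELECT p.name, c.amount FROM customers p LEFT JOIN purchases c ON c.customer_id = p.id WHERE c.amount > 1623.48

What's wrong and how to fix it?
Bug: A WHERE condition on the right-hand table after LEFT JOIN drops unmatched parents

Fix: Move the right-table condition into the ON clause so unmatched parents are kept

Corrected query:
SELECT p.name, c.amount FROM customers p LEFT JOIN purchases c ON c.customer_id = p.id AND c.amount > 1623.48

Result:
name  | amount 
------+--------
Grace | 1928.02
Dave  | NULL   
Bob   | NULL   
Frank | NULL   
Eve   | NULL   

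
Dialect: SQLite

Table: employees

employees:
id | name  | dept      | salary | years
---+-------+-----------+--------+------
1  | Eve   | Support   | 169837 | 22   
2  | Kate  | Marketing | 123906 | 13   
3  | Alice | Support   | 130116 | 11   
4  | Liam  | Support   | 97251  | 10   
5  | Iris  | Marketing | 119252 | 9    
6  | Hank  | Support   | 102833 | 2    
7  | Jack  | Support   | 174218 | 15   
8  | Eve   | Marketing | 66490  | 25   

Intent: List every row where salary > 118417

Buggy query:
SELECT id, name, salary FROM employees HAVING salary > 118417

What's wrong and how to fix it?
Bug: This is a non-aggregate query (no GROUP BY, no aggregates), so in SQLite the HAVING clause is invalid here; a row-level condition belongs in WHERE

Fix: Use WHERE for row-level filtering

Corrected query:
SELECT id, name, salary FROM employees WHERE salary > 118417

Result:
id | name  | salary
---+-------+-------
1  | Eve   | 169837
2  | Kate  | 123906
3  | Alice | 130116
5  | Iris  | 119252
7  | Jack  | 174218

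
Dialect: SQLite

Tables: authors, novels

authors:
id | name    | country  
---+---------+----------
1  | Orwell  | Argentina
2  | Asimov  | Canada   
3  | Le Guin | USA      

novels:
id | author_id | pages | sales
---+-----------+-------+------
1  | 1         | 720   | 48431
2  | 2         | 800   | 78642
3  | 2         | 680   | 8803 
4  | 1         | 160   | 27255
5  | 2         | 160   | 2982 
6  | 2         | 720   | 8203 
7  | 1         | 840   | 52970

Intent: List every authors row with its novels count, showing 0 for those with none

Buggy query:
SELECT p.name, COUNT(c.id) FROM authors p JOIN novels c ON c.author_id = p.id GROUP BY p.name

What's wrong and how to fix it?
Bug: An inner join excludes parents with zero children

Fix: Switch to LEFT JOIN to retain unmatched parent rows

Corrected query:
SELECT p.name, COUNT(c.id) FROM authors p LEFT JOIN novels c ON c.author_id = p.id GROUP BY p.name

Result:
name    | COUNT(c.id)
--------+------------
Asimov  | 4          
Le Guin | 0          
Orwell  | 3          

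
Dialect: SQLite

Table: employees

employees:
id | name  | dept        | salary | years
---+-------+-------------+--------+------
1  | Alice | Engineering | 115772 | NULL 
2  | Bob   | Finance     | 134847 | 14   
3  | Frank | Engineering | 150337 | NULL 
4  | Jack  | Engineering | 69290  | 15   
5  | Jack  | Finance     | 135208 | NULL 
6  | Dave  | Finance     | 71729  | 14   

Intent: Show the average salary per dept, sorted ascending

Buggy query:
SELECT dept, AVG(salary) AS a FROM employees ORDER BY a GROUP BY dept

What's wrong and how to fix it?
Bug: GROUP BY must precede ORDER BY

Fix: Reorder: SELECT … FROM … GROUP BY … ORDER BY …

Corrected query:
SELECT dept, AVG(salary) AS a FROM employees GROUP BY dept ORDER BY a

Result:
dept        | a            
------------+--------------
Engineering | 111799.666667
Finance     | 113928       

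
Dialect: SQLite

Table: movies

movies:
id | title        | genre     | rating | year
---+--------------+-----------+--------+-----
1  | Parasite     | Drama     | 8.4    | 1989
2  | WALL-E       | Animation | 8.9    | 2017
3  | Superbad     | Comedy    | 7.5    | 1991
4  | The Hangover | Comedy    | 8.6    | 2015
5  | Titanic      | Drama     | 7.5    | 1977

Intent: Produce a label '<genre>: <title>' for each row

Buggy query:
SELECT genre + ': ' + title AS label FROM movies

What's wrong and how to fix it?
Bug: '+' is numeric addition; on text columns SQLite converts them to 0 instead of concatenating

Fix: Replace + with || to concatenate text

Corrected query:
SELECT genre || ': ' || title AS label FROM movies

Result:
label               
--------------------
Drama: Parasite     
Animation: WALL-E   
Comedy: Superbad    
Comedy: The Hangover
Drama: Titanic      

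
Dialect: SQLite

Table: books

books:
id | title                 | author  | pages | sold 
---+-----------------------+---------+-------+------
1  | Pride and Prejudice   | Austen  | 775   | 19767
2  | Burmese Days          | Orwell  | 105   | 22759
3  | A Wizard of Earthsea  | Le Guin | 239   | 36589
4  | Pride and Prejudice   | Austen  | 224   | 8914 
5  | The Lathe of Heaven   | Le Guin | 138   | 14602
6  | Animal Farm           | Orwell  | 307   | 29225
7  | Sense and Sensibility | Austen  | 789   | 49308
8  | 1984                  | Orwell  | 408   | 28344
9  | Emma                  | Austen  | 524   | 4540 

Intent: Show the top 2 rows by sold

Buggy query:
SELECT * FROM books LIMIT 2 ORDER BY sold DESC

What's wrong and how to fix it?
Bug: LIMIT must come after ORDER BY

Fix: Sort with ORDER BY, then apply LIMIT

Corrected query:
SELECT * FROM books ORDER BY sold DESC LIMIT 2

Result:
id | title                 | author  | pages | sold 
---+-----------------------+---------+-------+------
7  | Sense and Sensibility | Austen  | 789   | 49308
3  | A Wizard of Earthsea  | Le Guin | 239   | 36589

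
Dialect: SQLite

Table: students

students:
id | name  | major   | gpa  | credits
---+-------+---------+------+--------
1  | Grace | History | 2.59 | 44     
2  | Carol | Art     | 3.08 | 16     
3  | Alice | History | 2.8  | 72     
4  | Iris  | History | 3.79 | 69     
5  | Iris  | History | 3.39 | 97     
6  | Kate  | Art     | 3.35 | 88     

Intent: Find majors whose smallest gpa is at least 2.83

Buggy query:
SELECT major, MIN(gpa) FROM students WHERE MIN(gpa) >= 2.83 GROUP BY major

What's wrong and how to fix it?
Bug: MIN() in WHERE is a misuse of aggregate

Fix: Use HAVING for the per-group MIN condition

Corrected query:
SELECT major, MIN(gpa) FROM students GROUP BY major HAVING MIN(gpa) >= 2.83

Result:
major | MIN(gpa)
------+---------
Art   | 3.08    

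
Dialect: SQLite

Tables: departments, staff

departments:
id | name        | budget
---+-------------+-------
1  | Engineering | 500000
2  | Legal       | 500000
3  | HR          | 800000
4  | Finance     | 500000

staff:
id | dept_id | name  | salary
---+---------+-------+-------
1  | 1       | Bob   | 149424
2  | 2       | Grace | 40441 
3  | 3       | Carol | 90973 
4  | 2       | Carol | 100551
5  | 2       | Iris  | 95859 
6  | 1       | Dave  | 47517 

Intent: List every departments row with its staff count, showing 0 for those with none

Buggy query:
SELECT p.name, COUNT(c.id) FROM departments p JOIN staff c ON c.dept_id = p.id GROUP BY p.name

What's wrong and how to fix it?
Bug: INNER JOIN drops departments rows that have no matching staff rows

Fix: Switch to LEFT JOIN to retain unmatched parent rows

Corrected query:
SELECT p.name, COUNT(c.id) FROM departments p LEFT JOIN staff c ON c.dept_id = p.id GROUP BY p.name

Result:
name        | COUNT(c.id)
------------+------------
Engineering | 2          
Finance     | 0          
HR          | 1          
Legal       | 3          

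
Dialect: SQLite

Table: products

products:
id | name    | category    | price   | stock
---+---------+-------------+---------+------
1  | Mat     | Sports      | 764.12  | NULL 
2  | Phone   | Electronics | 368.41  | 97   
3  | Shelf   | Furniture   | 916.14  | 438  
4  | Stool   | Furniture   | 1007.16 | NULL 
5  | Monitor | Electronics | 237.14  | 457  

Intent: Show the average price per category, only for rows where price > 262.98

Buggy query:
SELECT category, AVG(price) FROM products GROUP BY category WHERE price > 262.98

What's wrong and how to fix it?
Bug: WHERE cannot follow GROUP BY

Fix: Move the WHERE clause before GROUP BY

Corrected query:
SELECT category, AVG(price) FROM products WHERE price > 262.98 GROUP BY category

Result:
category    | AVG(price)
------------+-----------
Electronics | 368.41    
Furniture   | 961.65    
Sports      | 764.12    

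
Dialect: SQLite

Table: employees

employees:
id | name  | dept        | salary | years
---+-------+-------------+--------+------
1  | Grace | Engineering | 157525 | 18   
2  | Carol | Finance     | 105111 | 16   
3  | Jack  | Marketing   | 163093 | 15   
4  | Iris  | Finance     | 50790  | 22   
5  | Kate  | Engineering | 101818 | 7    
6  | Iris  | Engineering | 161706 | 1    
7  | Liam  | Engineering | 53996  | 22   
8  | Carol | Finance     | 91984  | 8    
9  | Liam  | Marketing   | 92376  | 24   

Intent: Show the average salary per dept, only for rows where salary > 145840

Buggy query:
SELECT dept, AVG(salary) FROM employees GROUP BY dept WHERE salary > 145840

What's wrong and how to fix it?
Bug: WHERE cannot follow GROUP BY

Fix: Place WHERE between FROM and GROUP BY

Corrected query:
SELECT dept, AVG(salary) FROM employees WHERE salary > 145840 GROUP BY dept

Result:
dept        | AVG(salary)
------------+------------
Engineering | 159615.5   
Marketing   | 163093     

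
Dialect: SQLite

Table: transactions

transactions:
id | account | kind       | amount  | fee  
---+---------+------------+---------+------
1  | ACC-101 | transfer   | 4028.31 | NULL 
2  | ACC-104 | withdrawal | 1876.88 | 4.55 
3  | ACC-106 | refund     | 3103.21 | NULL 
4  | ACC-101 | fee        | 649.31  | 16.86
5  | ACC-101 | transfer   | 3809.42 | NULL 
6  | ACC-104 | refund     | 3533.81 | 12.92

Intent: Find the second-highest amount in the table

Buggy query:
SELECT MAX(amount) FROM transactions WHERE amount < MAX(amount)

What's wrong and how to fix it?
Bug: The inner MAX is an aggregate inside WHERE, which is not allowed

Fix: Put the inner MAX in a scalar subquery

Corrected query:
SELECT MAX(amount) FROM transactions WHERE amount < (SELECT MAX(amount) FROM transactions)

Result:
MAX(amount)
-----------
3809.42    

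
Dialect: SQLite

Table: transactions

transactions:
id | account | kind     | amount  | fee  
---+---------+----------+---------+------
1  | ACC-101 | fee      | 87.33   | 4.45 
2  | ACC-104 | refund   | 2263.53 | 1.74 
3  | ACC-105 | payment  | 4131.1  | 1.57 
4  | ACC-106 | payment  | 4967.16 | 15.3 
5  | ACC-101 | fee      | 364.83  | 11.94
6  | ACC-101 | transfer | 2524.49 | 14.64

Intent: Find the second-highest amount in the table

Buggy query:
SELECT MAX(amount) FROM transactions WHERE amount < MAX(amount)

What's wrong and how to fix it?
Bug: The inner MAX is an aggregate inside WHERE, which is not allowed

Fix: Put the inner MAX in a scalar subquery

Corrected query:
SELECT MAX(amount) FROM transactions WHERE amount < (SELECT MAX(amount) FROM transactions)

Result:
MAX(amount)
-----------
4131.1     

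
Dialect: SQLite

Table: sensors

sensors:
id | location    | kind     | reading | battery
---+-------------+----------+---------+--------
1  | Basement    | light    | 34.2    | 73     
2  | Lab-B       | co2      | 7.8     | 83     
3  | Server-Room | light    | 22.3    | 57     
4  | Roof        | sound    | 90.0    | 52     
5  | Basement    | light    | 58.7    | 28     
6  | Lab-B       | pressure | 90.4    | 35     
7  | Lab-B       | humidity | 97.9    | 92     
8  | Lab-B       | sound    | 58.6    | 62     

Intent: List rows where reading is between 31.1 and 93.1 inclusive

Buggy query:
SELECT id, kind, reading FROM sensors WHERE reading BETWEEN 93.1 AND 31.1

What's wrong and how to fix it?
Bug: The bounds are reversed; BETWEEN a AND b requires a <= b to match anything

Fix: Write BETWEEN 31.1 AND 93.1

Corrected query:
SELECT id, kind, reading FROM sensors WHERE reading BETWEEN 31.1 AND 93.1

Result:
id | kind     | reading
---+----------+--------
1  | light    | 34.2   
4  | sound    | 90     
5  | light    | 58.7   
6  | pressure | 90.4   
8  | sound    | 58.6   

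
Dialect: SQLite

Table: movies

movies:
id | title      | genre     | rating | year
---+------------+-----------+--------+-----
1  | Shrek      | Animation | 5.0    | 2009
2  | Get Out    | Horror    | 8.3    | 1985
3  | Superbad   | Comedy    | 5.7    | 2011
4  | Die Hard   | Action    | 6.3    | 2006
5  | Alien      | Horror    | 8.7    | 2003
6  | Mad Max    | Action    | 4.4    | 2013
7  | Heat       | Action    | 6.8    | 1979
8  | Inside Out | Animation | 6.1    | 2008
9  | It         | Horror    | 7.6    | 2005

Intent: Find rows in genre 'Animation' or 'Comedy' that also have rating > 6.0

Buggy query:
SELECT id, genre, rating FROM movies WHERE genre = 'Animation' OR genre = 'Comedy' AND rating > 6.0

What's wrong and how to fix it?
Bug: AND binds tighter than OR, so this parses as genre = 'Animation' OR (genre = 'Comedy' AND rating > 6.0)

Fix: Group the OR with parentheses (or use IN), then AND the threshold

Corrected query:
SELECT id, genre, rating FROM movies WHERE (genre = 'Animation' OR genre = 'Comedy') AND rating > 6.0

Result:
id | genre     | rating
---+-----------+-------
8  | Animation | 6.1   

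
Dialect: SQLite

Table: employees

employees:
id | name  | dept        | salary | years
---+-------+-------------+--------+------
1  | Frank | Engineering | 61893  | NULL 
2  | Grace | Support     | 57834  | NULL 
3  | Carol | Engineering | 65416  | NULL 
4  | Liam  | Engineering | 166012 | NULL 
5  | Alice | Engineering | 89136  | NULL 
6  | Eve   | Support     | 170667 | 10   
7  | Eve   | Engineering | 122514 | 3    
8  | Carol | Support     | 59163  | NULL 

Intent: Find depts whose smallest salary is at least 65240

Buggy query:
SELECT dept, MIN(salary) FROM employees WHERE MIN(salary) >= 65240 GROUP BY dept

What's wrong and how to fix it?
Bug: MIN() in WHERE is a misuse of aggregate

Fix: Replace WHERE with HAVING after the GROUP BY

Corrected query:
SELECT dept, MIN(salary) FROM employees GROUP BY dept HAVING MIN(salary) >= 65240

Result:
(no rows)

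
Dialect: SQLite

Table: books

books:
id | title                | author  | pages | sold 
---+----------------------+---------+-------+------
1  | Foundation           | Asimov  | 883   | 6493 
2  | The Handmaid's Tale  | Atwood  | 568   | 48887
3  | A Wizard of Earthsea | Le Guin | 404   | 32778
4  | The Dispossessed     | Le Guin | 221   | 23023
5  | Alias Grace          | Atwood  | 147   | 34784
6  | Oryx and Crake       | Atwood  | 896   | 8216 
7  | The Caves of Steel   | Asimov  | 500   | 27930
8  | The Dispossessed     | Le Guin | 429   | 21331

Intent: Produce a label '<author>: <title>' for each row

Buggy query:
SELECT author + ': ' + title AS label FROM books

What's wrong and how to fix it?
Bug: SQLite uses || for string concatenation; + coerces text to numbers (yielding 0)

Fix: Use the || operator for string concatenation

Corrected query:
SELECT author || ': ' || title AS label FROM books

Result:
label                        
-----------------------------
Asimov: Foundation           
Atwood: The Handmaid's Tale  
Le Guin: A Wizard of Earthsea
Le Guin: The Dispossessed    
Atwood: Alias Grace          
Atwood: Oryx and Crake       
Asimov: The Caves of Steel   
Le Guin: The Dispossessed    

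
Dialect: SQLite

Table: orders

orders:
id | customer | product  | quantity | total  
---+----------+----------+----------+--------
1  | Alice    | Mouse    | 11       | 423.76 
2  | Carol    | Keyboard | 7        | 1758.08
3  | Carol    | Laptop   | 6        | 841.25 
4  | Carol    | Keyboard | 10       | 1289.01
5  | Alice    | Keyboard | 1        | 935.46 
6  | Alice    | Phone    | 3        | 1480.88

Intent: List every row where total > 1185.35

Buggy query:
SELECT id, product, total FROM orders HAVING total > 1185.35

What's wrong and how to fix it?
Bug: HAVING filters the output of aggregation, but this query has no GROUP BY and no aggregate functions, so SQLite rejects it (HAVING clause on a non-aggregate query); the condition here is per row

Fix: Use WHERE for row-level filtering

Corrected query:
SELECT id, product, total FROM orders WHERE total > 1185.35

Result:
id | product  | total  
---+----------+--------
2  | Keyboard | 1758.08
4  | Keyboard | 1289.01
6  | Phone    | 1480.88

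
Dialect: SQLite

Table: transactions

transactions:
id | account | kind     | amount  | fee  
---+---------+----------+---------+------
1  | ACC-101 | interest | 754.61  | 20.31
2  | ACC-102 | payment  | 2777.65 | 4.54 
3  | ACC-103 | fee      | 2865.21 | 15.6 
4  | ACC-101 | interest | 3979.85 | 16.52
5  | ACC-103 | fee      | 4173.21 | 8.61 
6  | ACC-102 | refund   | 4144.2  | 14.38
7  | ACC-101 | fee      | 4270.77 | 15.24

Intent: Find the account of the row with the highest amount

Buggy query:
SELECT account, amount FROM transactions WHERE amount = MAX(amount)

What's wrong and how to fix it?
Bug: MAX(amount) is an aggregate and cannot be used directly in WHERE

Fix: Use a subquery: WHERE amount = (SELECT MAX(amount) FROM transactions)

Corrected query:
SELECT account, amount FROM transactions WHERE amount = (SELECT MAX(amount) FROM transactions)

Result:
account | amount 
--------+--------
ACC-101 | 4270.77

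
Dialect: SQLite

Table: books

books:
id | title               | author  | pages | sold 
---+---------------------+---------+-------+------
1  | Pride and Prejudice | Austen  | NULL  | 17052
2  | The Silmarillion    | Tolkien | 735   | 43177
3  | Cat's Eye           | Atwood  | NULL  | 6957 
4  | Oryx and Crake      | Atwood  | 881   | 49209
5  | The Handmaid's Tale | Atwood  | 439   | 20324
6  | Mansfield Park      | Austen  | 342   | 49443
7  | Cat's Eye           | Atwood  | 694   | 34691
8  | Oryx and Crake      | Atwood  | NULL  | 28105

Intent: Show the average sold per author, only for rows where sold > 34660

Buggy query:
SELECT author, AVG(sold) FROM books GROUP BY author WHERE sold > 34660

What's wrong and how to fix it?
Bug: Row-level WHERE must come before GROUP BY in the clause order

Fix: Move the WHERE clause before GROUP BY

Corrected query:
SELECT author, AVG(sold) FROM books WHERE sold > 34660 GROUP BY author

Result:
author  | AVG(sold)
--------+----------
Atwood  | 41950    
Austen  | 49443    
Tolkien | 43177    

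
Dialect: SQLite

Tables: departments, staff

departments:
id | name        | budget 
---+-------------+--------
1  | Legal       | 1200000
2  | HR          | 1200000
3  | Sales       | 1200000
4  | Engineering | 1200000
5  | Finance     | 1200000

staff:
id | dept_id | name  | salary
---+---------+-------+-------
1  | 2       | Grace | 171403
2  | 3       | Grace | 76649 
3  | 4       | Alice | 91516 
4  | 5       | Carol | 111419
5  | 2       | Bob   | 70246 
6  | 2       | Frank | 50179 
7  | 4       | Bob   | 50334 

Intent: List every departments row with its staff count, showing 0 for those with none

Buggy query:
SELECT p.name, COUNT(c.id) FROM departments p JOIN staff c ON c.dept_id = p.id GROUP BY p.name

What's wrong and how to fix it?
Bug: An inner join excludes parents with zero children

Fix: Use LEFT JOIN so parents without children still appear (COUNT(c.id) gives 0)

Corrected query:
SELECT p.name, COUNT(c.id) FROM departments p LEFT JOIN staff c ON c.dept_id = p.id GROUP BY p.name

Result:
name        | COUNT(c.id)
------------+------------
Engineering | 2          
Finance     | 1          
HR          | 3          
Legal       | 0          
Sales       | 1          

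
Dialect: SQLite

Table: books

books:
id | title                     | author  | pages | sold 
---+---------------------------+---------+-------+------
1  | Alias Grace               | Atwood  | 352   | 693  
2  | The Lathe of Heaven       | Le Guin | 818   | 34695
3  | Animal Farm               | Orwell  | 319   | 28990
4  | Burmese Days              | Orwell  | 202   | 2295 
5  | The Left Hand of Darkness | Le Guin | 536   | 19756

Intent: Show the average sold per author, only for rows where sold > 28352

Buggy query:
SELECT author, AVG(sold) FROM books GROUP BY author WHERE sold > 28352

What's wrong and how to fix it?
Bug: WHERE cannot follow GROUP BY

Fix: Move the WHERE clause before GROUP BY

Corrected query:
SELECT author, AVG(sold) FROM books WHERE sold > 28352 GROUP BY author

Result:
author  | AVG(sold)
--------+----------
Le Guin | 34695    
Orwell  | 28990    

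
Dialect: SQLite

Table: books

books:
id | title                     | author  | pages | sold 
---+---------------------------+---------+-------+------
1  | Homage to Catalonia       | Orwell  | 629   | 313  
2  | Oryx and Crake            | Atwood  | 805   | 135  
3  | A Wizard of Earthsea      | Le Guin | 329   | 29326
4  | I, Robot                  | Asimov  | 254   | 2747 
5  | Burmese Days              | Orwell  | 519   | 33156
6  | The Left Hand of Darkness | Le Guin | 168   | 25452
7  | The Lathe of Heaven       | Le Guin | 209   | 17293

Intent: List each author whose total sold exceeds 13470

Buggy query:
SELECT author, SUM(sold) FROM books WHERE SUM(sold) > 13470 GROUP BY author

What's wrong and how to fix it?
Bug: SUM(sold) is an aggregate, but WHERE filters rows before aggregation

Fix: Use HAVING (which filters groups after aggregation) instead of WHERE

Corrected query:
SELECT author, SUM(sold) FROM books GROUP BY author HAVING SUM(sold) > 13470

Result:
author  | SUM(sold)
--------+----------
Le Guin | 72071    
Orwell  | 33469    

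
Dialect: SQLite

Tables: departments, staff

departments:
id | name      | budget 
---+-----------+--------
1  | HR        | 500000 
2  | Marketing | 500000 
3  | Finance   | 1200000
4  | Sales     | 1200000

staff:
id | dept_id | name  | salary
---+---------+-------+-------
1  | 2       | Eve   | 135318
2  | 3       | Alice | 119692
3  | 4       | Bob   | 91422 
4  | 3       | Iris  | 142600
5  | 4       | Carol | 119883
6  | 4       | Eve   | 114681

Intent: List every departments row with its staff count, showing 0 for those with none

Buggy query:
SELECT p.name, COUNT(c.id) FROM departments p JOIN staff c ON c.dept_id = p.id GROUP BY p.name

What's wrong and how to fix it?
Bug: INNER JOIN drops departments rows that have no matching staff rows

Fix: Switch to LEFT JOIN to retain unmatched parent rows

Corrected query:
SELECT p.name, COUNT(c.id) FROM departments p LEFT JOIN staff c ON c.dept_id = p.id GROUP BY p.name

Result:
name      | COUNT(c.id)
----------+------------
Finance   | 2          
HR        | 0          
Marketing | 1          
Sales     | 3          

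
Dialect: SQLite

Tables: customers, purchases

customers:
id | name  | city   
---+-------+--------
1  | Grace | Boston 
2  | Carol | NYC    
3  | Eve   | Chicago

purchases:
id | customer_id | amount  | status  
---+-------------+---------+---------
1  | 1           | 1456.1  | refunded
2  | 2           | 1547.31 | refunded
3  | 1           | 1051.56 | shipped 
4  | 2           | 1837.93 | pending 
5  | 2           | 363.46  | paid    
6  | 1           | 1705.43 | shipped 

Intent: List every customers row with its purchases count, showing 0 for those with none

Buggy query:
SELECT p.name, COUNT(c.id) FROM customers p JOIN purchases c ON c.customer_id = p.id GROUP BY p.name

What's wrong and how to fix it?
Bug: INNER JOIN drops customers rows that have no matching purchases rows

Fix: Use LEFT JOIN so parents without children still appear (COUNT(c.id) gives 0)

Corrected query:
SELECT p.name, COUNT(c.id) FROM customers p LEFT JOIN purchases c ON c.customer_id = p.id GROUP BY p.name

Result:
name  | COUNT(c.id)
------+------------
Carol | 3          
Eve   | 0          
Grace | 3          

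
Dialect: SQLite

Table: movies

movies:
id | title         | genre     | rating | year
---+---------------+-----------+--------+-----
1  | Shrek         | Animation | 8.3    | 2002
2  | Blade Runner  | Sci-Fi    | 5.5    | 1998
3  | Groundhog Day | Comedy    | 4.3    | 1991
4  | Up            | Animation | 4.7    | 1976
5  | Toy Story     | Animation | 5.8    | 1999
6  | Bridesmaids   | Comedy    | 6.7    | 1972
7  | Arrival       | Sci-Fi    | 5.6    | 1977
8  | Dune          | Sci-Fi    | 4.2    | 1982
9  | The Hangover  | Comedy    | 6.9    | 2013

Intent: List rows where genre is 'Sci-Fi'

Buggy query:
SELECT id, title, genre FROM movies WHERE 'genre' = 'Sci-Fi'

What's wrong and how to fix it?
Bug: Single quotes denote string literals in SQL; the column name is being compared as a constant string

Fix: Remove the quotes around the column name (or use double quotes for an identifier)

Corrected query:
SELECT id, title, genre FROM movies WHERE genre = 'Sci-Fi'

Result:
id | title        | genre 
---+--------------+-------
2  | Blade Runner | Sci-Fi
7  | Arrival      | Sci-Fi
8  | Dune         | Sci-Fi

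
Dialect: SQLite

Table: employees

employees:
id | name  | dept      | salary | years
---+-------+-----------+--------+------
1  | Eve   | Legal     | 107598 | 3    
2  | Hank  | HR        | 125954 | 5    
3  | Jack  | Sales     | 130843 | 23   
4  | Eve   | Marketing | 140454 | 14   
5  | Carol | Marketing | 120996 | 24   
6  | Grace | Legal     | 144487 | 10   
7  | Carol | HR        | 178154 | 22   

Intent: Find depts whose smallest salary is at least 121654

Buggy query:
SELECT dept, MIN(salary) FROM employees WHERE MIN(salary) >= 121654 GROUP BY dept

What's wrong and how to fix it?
Bug: Aggregates like MIN are computed per group after WHERE runs

Fix: Use HAVING for the per-group MIN condition

Corrected query:
SELECT dept, MIN(salary) FROM employees GROUP BY dept HAVING MIN(salary) >= 121654

Result:
dept  | MIN(salary)
------+------------
HR    | 125954     
Sales | 130843     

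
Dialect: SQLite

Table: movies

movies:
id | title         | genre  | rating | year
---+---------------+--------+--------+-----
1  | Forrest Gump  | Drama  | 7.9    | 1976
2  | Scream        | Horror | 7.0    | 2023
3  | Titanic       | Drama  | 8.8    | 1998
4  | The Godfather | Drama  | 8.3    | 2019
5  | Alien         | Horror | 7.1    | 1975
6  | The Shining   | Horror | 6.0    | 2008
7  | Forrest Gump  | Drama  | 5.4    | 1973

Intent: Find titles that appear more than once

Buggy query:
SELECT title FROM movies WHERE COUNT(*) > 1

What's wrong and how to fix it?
Bug: COUNT(*) is an aggregate and cannot be used in WHERE

Fix: GROUP BY title, then filter groups with HAVING COUNT(*) > 1

Corrected query:
SELECT title FROM movies GROUP BY title HAVING COUNT(*) > 1

Result:
title       
------------
Forrest Gump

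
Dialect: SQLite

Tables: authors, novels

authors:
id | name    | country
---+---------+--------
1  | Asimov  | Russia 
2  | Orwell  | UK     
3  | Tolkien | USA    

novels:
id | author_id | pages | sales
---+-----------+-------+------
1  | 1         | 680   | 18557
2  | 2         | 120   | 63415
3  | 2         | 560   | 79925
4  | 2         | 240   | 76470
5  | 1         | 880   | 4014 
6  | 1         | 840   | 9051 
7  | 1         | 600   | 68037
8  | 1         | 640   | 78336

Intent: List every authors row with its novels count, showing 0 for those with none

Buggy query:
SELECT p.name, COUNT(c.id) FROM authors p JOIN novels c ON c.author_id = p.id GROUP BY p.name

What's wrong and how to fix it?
Bug: INNER JOIN drops authors rows that have no matching novels rows

Fix: Switch to LEFT JOIN to retain unmatched parent rows

Corrected query:
SELECT p.name, COUNT(c.id) FROM authors p LEFT JOIN novels c ON c.author_id = p.id GROUP BY p.name

Result:
name    | COUNT(c.id)
--------+------------
Asimov  | 5          
Orwell  | 3          
Tolkien | 0          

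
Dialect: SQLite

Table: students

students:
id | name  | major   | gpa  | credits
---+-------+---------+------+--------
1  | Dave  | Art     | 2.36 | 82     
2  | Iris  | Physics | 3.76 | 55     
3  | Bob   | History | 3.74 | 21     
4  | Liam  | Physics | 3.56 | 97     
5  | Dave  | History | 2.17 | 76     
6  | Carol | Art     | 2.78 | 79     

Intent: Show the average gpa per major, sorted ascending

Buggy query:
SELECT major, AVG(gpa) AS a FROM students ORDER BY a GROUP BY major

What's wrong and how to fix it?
Bug: ORDER BY appears before GROUP BY; SQL clause order requires GROUP BY first

Fix: Reorder: SELECT … FROM … GROUP BY … ORDER BY …

Corrected query:
SELECT major, AVG(gpa) AS a FROM students GROUP BY major ORDER BY a

Result:
major   | a    
--------+------
Art     | 2.57 
History | 2.955
Physics | 3.66 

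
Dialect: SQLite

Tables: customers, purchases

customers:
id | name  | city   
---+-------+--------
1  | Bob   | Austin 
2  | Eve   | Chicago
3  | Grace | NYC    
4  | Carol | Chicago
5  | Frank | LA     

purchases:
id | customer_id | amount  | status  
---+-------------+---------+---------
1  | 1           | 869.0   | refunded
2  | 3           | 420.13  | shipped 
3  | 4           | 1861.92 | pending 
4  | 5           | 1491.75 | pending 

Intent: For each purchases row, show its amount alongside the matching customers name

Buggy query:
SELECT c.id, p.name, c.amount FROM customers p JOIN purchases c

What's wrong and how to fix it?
Bug: Missing join condition: each purchases row is matched to all customers rows instead of just its own

Fix: Specify the join condition linking the foreign key to the parent id

Corrected query:
SELECT c.id, p.name, c.amount FROM customers p JOIN purchases c ON c.customer_id = p.id

Result:
id | name  | amount 
---+-------+--------
1  | Bob   | 869    
2  | Grace | 420.13 
3  | Carol | 1861.92
4  | Frank | 1491.75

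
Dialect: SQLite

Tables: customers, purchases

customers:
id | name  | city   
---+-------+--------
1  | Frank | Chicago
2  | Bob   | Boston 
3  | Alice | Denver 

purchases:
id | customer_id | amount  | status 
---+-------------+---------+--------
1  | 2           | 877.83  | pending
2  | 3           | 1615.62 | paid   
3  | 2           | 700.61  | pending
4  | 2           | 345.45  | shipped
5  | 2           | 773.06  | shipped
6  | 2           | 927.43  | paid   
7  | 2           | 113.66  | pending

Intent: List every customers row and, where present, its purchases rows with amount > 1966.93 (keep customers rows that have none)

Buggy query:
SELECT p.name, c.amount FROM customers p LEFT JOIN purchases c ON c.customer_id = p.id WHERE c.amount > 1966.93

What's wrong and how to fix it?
Bug: Filtering c.amount in WHERE discards the NULL rows produced by LEFT JOIN, turning it into an inner join

Fix: Put 'c.amount > 1966.93' in the JOIN's ON clause instead of WHERE

Corrected query:
SELECT p.name, c.amount FROM customers p LEFT JOIN purchases c ON c.customer_id = p.id AND c.amount > 1966.93

Result:
name  | amount
------+-------
Frank | NULL  
Bob   | NULL  
Alice | NULL  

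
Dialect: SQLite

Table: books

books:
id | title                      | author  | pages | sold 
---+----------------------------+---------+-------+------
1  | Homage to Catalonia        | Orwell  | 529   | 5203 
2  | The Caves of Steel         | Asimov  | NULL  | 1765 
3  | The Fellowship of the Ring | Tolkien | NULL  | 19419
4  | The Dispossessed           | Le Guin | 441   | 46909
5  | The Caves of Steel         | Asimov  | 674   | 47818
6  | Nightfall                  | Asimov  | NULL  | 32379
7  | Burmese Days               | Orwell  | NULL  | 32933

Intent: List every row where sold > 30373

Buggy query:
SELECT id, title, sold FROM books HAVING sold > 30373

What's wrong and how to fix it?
Bug: HAVING filters the output of aggregation, but this query has no GROUP BY and no aggregate functions, so SQLite rejects it (HAVING clause on a non-aggregate query); the condition here is per row

Fix: Use WHERE for row-level filtering

Corrected query:
SELECT id, title, sold FROM books WHERE sold > 30373

Result:
id | title              | sold 
---+--------------------+------
4  | The Dispossessed   | 46909
5  | The Caves of Steel | 47818
6  | Nightfall          | 32379
7  | Burmese Days       | 32933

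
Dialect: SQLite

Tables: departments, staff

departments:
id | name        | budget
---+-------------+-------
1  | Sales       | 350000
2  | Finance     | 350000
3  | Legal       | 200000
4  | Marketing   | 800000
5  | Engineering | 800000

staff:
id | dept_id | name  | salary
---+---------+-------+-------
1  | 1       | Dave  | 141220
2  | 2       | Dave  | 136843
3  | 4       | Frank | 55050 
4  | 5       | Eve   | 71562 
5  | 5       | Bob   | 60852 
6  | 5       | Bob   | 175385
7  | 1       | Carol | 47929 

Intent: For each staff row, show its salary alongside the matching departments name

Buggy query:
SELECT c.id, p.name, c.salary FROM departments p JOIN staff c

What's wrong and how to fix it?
Bug: Missing join condition: each staff row is matched to all departments rows instead of just its own

Fix: Specify the join condition linking the foreign key to the parent id

Corrected query:
SELECT c.id, p.name, c.salary FROM departments p JOIN staff c ON c.dept_id = p.id

Result:
id | name        | salary
---+-------------+-------
1  | Sales       | 141220
2  | Finance     | 136843
3  | Marketing   | 55050 
4  | Engineering | 71562 
5  | Engineering | 60852 
6  | Engineering | 175385
7  | Sales       | 47929 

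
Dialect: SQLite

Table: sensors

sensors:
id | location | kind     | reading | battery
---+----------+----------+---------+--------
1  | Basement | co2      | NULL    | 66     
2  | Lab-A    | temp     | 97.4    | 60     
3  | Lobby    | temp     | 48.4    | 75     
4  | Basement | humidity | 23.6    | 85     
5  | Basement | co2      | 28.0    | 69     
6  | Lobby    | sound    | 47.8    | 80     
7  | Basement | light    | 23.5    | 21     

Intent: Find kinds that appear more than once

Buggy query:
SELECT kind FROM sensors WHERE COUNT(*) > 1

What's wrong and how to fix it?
Bug: COUNT(*) is an aggregate and cannot be used in WHERE

Fix: Group first, then use HAVING for the count condition

Corrected query:
SELECT kind FROM sensors GROUP BY kind HAVING COUNT(*) > 1

Result:
kind
----
co2 
temp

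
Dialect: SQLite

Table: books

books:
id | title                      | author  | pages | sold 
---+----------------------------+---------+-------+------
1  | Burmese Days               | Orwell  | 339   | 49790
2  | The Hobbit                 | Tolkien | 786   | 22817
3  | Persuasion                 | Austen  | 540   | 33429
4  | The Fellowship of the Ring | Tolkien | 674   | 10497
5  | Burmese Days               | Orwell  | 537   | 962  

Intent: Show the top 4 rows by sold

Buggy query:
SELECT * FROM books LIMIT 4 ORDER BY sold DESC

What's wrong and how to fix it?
Bug: ORDER BY cannot follow LIMIT; LIMIT is the final clause

Fix: Sort with ORDER BY, then apply LIMIT

Corrected query:
SELECT * FROM books ORDER BY sold DESC LIMIT 4

Result:
id | title                      | author  | pages | sold 
---+----------------------------+---------+-------+------
1  | Burmese Days               | Orwell  | 339   | 49790
3  | Persuasion                 | Austen  | 540   | 33429
2  | The Hobbit                 | Tolkien | 786   | 22817
4  | The Fellowship of the Ring | Tolkien | 674   | 10497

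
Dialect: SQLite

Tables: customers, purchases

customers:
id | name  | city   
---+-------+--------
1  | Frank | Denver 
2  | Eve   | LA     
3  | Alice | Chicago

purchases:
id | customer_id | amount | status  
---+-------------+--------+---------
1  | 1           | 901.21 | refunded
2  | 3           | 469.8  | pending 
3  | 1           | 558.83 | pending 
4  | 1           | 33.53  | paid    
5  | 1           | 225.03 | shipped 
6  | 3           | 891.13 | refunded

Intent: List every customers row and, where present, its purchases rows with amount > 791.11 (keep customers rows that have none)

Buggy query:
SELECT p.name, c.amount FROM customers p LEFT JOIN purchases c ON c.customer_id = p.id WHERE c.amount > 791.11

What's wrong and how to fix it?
Bug: A WHERE condition on the right-hand table after LEFT JOIN drops unmatched parents

Fix: Put 'c.amount > 791.11' in the JOIN's ON clause instead of WHERE

Corrected query:
SELECT p.name, c.amount FROM customers p LEFT JOIN purchases c ON c.customer_id = p.id AND c.amount > 791.11

Result:
name  | amount
------+-------
Frank | 901.21
Eve   | NULL  
Alice | 891.13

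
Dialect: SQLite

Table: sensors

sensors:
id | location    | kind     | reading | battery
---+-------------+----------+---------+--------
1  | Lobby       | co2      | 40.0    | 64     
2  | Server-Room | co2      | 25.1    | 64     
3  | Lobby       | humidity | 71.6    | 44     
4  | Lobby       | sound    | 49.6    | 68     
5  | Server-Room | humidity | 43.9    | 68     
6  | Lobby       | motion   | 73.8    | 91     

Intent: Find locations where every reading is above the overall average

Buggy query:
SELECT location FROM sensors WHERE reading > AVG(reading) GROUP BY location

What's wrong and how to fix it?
Bug: WHERE evaluates per row before aggregation, so AVG() is unavailable

Fix: Use a subquery for AVG and a HAVING MIN(...) filter so the condition holds for every row in the group

Corrected query:
SELECT location FROM sensors GROUP BY location HAVING MIN(reading) > (SELECT AVG(reading) FROM sensors)

Result:
(no rows)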